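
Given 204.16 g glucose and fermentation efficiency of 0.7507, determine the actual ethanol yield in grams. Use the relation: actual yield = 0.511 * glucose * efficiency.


Actual ethanol: m = 0.511 * 204.16 * 0.7507
m = 78.3173 g

78.3173 g


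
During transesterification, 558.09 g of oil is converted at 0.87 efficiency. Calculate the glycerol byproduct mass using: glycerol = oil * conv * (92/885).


glycerol = oil * conv * (92/885)
= 558.09 * 0.87 * 92 / 885
= 50.4740 g

50.4740 g


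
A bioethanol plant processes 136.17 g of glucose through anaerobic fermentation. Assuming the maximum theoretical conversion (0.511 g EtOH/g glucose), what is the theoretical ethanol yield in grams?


Theoretical ethanol yield: m_EtOH = 0.511 * m_glucose
m_EtOH = 0.511 * 136.17 = 69.5829 g

69.5829 g


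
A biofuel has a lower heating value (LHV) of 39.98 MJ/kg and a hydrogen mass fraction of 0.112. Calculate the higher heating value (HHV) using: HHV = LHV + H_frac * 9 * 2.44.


HHV = LHV + H_frac * 9 * 2.44
= 39.98 + 0.112 * 9 * 2.44
= 42.4395 MJ/kg

42.4395 MJ/kg


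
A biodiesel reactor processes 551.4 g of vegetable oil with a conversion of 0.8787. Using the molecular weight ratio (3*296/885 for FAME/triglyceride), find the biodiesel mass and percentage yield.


m_FAME = oil * conv * (3 * 296 / 885) = oil * conv * (888/885)
= 551.4 * 0.8787 * 888 / 885
= 486.1576 g
Y = m_FAME / oil * 100 = conv * (888/885) * 100
= 0.8787 * 888 / 885 * 100
= 88.17%

486.1576 g FAME; Y = 88.17%


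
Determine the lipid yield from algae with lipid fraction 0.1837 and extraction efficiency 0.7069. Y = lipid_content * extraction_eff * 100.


Y = lipid_content * extraction_eff * 100
= 0.1837 * 0.7069 * 100
= 12.9858%

12.9858%


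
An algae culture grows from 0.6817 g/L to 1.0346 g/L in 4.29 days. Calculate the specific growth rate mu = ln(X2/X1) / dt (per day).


mu = ln(X2/X1) / dt
= ln(1.0346/0.6817) / 4.29
= 0.0972 per day

0.0972 per day


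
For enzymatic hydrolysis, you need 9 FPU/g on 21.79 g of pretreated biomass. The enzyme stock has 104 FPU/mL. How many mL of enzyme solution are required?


V = dosage * m_sub / activity
V = 9 * 21.79 / 104
V = 1.8857 mL

1.8857 mL


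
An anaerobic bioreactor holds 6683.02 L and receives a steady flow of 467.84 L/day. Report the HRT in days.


HRT = V / Q
= 6683.02 / 467.84
= 14.2848 days

14.2848 days


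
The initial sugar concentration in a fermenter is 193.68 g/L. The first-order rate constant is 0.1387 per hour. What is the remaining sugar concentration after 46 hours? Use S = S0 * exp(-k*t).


S = S0 * exp(-k * t)
S = 193.68 * exp(-0.1387 * 46)
S = 0.3282 g/L

0.3282 g/L


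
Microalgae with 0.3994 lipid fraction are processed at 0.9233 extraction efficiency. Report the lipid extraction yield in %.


Y = lipid_content * extraction_eff * 100
= 0.3994 * 0.9233 * 100
= 36.8766%

36.8766%


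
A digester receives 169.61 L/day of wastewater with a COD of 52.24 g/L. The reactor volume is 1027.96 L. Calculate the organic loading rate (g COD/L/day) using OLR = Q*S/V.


OLR = Q * S / V
= 169.61 * 52.24 / 1027.96
= 8.6194 g/L/day

8.6194 g/L/day


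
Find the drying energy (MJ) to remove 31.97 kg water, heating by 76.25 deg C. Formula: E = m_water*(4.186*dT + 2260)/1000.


E = m_water * (4.186 * dT + 2260) / 1000
= 31.97 * (4.186 * 76.25 + 2260) / 1000
= 82.4565 MJ

82.4565 MJ


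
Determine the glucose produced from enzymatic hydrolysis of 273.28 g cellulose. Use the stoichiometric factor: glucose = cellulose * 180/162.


glucose = cellulose * 180/162
= 273.28 * 180/162
= 303.6444 g

303.6444 g


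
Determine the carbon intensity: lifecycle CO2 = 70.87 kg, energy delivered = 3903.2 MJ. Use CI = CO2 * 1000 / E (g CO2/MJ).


CI = CO2 * 1000 / E
= 70.87 * 1000 / 3903.2
= 18.1569 g CO2/MJ

18.1569 g CO2/MJ


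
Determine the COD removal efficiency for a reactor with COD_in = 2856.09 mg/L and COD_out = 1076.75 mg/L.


eta = (COD_in - COD_out) / COD_in * 100
= (2856.09 - 1076.75) / 2856.09 * 100
= 62.2999%

62.2999%


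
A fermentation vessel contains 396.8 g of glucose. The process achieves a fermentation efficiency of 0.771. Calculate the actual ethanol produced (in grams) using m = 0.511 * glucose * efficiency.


Actual ethanol: m = 0.511 * 396.8 * 0.771
m = 156.3317 g

156.3317 g


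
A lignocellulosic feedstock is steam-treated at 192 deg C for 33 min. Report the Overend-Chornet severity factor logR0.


logR0 = log10(t * exp((T - 100) / 14.75))
= log10(33 * exp((192 - 100) / 14.75))
= 4.2273

4.2273


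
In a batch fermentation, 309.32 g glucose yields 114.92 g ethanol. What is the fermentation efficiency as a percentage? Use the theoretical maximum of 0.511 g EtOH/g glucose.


Fermentation efficiency = (actual / (0.511 * glucose)) * 100
= (114.92 / (0.511 * 309.32)) * 100
= 72.7054%

72.7054%


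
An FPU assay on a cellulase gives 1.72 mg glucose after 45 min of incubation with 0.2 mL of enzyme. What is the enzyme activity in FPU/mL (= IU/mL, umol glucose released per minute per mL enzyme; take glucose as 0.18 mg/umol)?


Activity = glucose_mg / (0.18 mg/umol * V_mL * t_min)
= 1.72 / (0.18 * 0.2 * 45)
= 1.0617 FPU/mL

1.0617 FPU/mL


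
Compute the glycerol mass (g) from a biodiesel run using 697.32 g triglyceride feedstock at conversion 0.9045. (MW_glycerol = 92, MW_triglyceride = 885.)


glycerol = oil * conv * (92/885)
= 697.32 * 0.9045 * 92 / 885
= 65.5670 g

65.5670 g


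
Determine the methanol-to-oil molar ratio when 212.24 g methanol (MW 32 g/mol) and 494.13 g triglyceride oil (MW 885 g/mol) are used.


Molar ratio = n_MeOH / n_oil = (MeOH/32) / (oil/885) = (MeOH * 885) / (32 * oil)
= (212.24 * 885) / (32 * 494.13)
= 11.8790

11.8790


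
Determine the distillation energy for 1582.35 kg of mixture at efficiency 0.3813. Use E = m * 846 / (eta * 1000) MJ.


E = m * 846 / (eta * 1000)
= 1582.35 * 846 / (0.3813 * 1000)
= 3510.8002 MJ

3510.8002 MJ


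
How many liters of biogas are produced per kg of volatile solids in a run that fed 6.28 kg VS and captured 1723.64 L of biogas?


Y = V / VS
= 1723.64 / 6.28
= 274.4650 L/kg VS

274.4650 L/kg VS


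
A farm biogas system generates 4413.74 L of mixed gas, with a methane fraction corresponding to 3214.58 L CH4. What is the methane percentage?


CH4% = V_CH4 / V_total * 100
= 3214.58 / 4413.74 * 100
= 72.8312%

72.8312%


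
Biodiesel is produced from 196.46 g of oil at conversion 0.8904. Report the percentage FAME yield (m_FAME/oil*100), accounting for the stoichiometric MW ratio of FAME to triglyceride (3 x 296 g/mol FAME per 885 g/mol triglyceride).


m_FAME = oil * conv * (3 * 296 / 885) = oil * conv * (888/885)
= 196.46 * 0.8904 * 888 / 885
= 175.5210 g
Y = m_FAME / oil * 100 = conv * (888/885) * 100
= 0.8904 * 888 / 885 * 100
= 89.34%

89.34%


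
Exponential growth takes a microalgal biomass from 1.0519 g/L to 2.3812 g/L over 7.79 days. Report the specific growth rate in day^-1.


mu = ln(X2/X1) / dt
= ln(2.3812/1.0519) / 7.79
= 0.1049 per day

0.1049 per day


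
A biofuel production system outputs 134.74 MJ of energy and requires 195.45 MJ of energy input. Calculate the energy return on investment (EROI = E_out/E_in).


EROI = E_out / E_in
= 134.74 / 195.45
= 0.6894

0.6894


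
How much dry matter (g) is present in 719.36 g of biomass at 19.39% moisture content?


Wd = Ww * (1 - MC/100)
= 719.36 * (1 - 19.39/100)
= 579.8761 g

579.8761 g


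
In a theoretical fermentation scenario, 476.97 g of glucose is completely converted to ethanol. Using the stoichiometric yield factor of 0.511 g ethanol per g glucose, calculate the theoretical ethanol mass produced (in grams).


Theoretical ethanol yield: m_EtOH = 0.511 * m_glucose
m_EtOH = 0.511 * 476.97 = 243.7317 g

243.7317 g


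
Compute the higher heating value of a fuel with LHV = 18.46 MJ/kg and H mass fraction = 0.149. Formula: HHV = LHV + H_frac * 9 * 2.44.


HHV = LHV + H_frac * 9 * 2.44
= 18.46 + 0.149 * 9 * 2.44
= 21.7320 MJ/kg

21.7320 MJ/kg


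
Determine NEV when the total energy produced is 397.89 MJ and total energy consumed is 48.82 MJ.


NEV = E_out - E_in
= 397.89 - 48.82
= 349.0700 MJ

349.0700 MJ


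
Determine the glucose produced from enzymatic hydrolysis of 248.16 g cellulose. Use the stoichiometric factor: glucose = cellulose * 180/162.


glucose = cellulose * 180/162
= 248.16 * 180/162
= 275.7333 g

275.7333 g


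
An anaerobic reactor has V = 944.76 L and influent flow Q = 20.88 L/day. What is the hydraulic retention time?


HRT = V / Q
= 944.76 / 20.88
= 45.2471 days

45.2471 days


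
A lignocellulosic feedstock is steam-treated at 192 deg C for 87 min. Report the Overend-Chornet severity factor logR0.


logR0 = log10(t * exp((T - 100) / 14.75))
= log10(87 * exp((192 - 100) / 14.75))
= 4.6483

4.6483


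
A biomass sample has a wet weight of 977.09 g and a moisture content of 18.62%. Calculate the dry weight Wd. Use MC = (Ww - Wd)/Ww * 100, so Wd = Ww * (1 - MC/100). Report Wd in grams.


Wd = Ww * (1 - MC/100)
= 977.09 * (1 - 18.62/100)
= 795.1558 g

795.1558 g


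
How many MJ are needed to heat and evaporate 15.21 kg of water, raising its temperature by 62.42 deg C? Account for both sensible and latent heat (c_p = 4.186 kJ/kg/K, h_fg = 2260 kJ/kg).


E = m_water * (4.186 * dT + 2260) / 1000
= 15.21 * (4.186 * 62.42 + 2260) / 1000
= 38.3488 MJ

38.3488 MJ


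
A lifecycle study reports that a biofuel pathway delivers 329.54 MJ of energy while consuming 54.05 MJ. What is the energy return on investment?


EROI = E_out / E_in
= 329.54 / 54.05
= 6.0969

6.0969


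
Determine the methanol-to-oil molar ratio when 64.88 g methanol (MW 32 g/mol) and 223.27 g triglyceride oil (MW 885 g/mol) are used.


Molar ratio = n_MeOH / n_oil = (MeOH/32) / (oil/885) = (MeOH * 885) / (32 * oil)
= (64.88 * 885) / (32 * 223.27)
= 8.0366

8.0366


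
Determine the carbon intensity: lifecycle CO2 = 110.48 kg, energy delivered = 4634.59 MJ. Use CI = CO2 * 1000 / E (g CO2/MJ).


CI = CO2 * 1000 / E
= 110.48 * 1000 / 4634.59
= 23.8381 g CO2/MJ

23.8381 g CO2/MJ


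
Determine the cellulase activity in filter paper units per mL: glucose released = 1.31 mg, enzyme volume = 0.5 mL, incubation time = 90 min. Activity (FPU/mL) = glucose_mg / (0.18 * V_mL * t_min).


Activity = glucose_mg / (0.18 mg/umol * V_mL * t_min)
= 1.31 / (0.18 * 0.5 * 90)
= 0.1617 FPU/mL

0.1617 FPU/mL


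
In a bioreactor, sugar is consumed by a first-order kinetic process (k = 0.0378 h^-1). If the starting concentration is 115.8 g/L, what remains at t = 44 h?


S = S0 * exp(-k * t)
S = 115.8 * exp(-0.0378 * 44)
S = 21.9477 g/L

21.9477 g/L


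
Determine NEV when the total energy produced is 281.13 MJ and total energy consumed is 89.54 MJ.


NEV = E_out - E_in
= 281.13 - 89.54
= 191.5900 MJ

191.5900 MJ


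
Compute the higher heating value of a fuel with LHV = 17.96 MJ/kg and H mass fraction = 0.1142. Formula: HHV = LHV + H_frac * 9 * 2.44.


HHV = LHV + H_frac * 9 * 2.44
= 17.96 + 0.1142 * 9 * 2.44
= 20.4678 MJ/kg

20.4678 MJ/kg


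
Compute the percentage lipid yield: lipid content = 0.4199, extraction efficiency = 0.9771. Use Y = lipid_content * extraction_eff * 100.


Y = lipid_content * extraction_eff * 100
= 0.4199 * 0.9771 * 100
= 41.0284%

41.0284%


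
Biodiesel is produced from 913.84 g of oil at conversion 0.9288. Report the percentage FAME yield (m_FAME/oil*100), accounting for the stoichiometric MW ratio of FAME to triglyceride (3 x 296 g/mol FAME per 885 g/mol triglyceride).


m_FAME = oil * conv * (3 * 296 / 885) = oil * conv * (888/885)
= 913.84 * 0.9288 * 888 / 885
= 851.6518 g
Y = m_FAME / oil * 100 = conv * (888/885) * 100
= 0.9288 * 888 / 885 * 100
= 93.19%

93.19%


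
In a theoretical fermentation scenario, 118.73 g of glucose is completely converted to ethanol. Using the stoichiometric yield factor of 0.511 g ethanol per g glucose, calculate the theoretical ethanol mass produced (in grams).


Theoretical ethanol yield: m_EtOH = 0.511 * m_glucose
m_EtOH = 0.511 * 118.73 = 60.6710 g

60.6710 g


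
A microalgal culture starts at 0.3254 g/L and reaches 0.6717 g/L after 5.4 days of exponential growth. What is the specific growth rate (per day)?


mu = ln(X2/X1) / dt
= ln(0.6717/0.3254) / 5.4
= 0.1342 per day

0.1342 per day


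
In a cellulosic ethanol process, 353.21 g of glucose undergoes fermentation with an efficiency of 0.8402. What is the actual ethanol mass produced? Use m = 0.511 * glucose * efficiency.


Actual ethanol: m = 0.511 * 353.21 * 0.8402
m = 151.6480 g

151.6480 g


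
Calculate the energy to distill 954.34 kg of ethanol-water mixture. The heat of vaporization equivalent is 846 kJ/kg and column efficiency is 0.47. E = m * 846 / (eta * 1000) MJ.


E = m * 846 / (eta * 1000)
= 954.34 * 846 / (0.47 * 1000)
= 1717.8120 MJ

1717.8120 MJ


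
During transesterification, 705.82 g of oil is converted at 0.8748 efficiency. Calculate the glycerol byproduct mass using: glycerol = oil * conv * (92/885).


glycerol = oil * conv * (92/885)
= 705.82 * 0.8748 * 92 / 885
= 64.1870 g

64.1870 g


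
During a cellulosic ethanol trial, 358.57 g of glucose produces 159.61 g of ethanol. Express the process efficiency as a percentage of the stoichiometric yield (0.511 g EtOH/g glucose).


Fermentation efficiency = (actual / (0.511 * glucose)) * 100
= (159.61 / (0.511 * 358.57)) * 100
= 87.1094%

87.1094%


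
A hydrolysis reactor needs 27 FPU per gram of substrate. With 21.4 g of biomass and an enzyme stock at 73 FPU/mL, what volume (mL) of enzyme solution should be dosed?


V = dosage * m_sub / activity
V = 27 * 21.4 / 73
V = 7.9151 mL

7.9151 mL


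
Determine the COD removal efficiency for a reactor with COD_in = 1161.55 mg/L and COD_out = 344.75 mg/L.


eta = (COD_in - COD_out) / COD_in * 100
= (1161.55 - 344.75) / 1161.55 * 100
= 70.3198%

70.3198%


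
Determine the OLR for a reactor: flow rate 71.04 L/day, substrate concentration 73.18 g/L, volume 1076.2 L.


OLR = Q * S / V
= 71.04 * 73.18 / 1076.2
= 4.8306 g/L/day

4.8306 g/L/day


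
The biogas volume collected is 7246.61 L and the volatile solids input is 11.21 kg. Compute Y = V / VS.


Y = V / VS
= 7246.61 / 11.21
= 646.4416 L/kg VS

646.4416 L/kg VS


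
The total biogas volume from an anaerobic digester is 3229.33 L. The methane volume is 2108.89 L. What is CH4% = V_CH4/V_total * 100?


CH4% = V_CH4 / V_total * 100
= 2108.89 / 3229.33 * 100
= 65.3043%

65.3043%


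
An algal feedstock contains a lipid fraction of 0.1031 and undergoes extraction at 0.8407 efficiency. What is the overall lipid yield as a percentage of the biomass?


Y = lipid_content * extraction_eff * 100
= 0.1031 * 0.8407 * 100
= 8.6676%

8.6676%


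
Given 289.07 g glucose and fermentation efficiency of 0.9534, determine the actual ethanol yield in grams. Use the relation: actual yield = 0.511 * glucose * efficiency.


Actual ethanol: m = 0.511 * 289.07 * 0.9534
m = 140.8313 g

140.8313 g


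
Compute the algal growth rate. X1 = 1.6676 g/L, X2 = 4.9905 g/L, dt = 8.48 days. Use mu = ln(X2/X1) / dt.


mu = ln(X2/X1) / dt
= ln(4.9905/1.6676) / 8.48
= 0.1293 per day

0.1293 per day


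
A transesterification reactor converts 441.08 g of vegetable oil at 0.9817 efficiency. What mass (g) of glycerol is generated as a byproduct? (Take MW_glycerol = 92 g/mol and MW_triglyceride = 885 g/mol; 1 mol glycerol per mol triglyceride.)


glycerol = oil * conv * (92/885)
= 441.08 * 0.9817 * 92 / 885
= 45.0133 g

45.0133 g


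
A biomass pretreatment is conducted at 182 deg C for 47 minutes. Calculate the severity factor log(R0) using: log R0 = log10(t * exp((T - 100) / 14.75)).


logR0 = log10(t * exp((T - 100) / 14.75))
= log10(47 * exp((182 - 100) / 14.75))
= 4.0865

4.0865


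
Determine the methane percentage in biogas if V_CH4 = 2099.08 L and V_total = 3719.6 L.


CH4% = V_CH4 / V_total * 100
= 2099.08 / 3719.6 * 100
= 56.4329%

56.4329%


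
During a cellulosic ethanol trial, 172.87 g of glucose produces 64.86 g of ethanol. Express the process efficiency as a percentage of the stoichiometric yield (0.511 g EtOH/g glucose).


Fermentation efficiency = (actual / (0.511 * glucose)) * 100
= (64.86 / (0.511 * 172.87)) * 100
= 73.4237%

73.4237%


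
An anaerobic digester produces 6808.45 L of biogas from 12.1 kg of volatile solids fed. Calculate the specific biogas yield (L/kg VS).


Y = V / VS
= 6808.45 / 12.1
= 562.6818 L/kg VS

562.6818 L/kg VS


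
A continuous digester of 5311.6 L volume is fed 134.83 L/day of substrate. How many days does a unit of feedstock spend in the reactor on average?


HRT = V / Q
= 5311.6 / 134.83
= 39.3948 days

39.3948 days


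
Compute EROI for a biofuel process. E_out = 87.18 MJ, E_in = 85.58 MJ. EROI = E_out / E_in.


EROI = E_out / E_in
= 87.18 / 85.58
= 1.0187

1.0187


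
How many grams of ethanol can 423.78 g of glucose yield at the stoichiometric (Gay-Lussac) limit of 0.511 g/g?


Theoretical ethanol yield: m_EtOH = 0.511 * m_glucose
m_EtOH = 0.511 * 423.78 = 216.5516 g

216.5516 g


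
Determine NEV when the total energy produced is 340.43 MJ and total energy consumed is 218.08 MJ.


NEV = E_out - E_in
= 340.43 - 218.08
= 122.3500 MJ

122.3500 MJ


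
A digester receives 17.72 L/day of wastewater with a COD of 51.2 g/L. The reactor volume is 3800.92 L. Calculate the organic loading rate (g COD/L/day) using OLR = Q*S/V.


OLR = Q * S / V
= 17.72 * 51.2 / 3800.92
= 0.2387 g/L/day

0.2387 g/L/day


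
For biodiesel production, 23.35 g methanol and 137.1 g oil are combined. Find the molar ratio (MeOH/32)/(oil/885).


Molar ratio = n_MeOH / n_oil = (MeOH/32) / (oil/885) = (MeOH * 885) / (32 * oil)
= (23.35 * 885) / (32 * 137.1)
= 4.7102

4.7102


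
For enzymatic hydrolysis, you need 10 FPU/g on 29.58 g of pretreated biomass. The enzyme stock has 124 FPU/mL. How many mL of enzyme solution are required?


V = dosage * m_sub / activity
V = 10 * 29.58 / 124
V = 2.3855 mL

2.3855 mL


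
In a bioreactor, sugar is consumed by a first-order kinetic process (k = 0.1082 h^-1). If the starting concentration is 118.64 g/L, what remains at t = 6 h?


S = S0 * exp(-k * t)
S = 118.64 * exp(-0.1082 * 6)
S = 61.9851 g/L

61.9851 g/L


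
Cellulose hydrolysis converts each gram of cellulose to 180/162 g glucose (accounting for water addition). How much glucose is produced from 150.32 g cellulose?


glucose = cellulose * 180/162
= 150.32 * 180/162
= 167.0222 g

167.0222 g


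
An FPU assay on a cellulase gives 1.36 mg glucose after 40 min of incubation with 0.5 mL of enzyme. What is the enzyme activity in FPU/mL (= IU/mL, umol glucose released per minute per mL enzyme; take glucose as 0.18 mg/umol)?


Activity = glucose_mg / (0.18 mg/umol * V_mL * t_min)
= 1.36 / (0.18 * 0.5 * 40)
= 0.3778 FPU/mL

0.3778 FPU/mL


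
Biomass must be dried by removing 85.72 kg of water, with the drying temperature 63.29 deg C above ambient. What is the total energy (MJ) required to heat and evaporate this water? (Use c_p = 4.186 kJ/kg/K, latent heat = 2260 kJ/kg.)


E = m_water * (4.186 * dT + 2260) / 1000
= 85.72 * (4.186 * 63.29 + 2260) / 1000
= 216.4372 MJ

216.4372 MJ


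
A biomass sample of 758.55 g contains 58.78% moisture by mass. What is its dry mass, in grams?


Wd = Ww * (1 - MC/100)
= 758.55 * (1 - 58.78/100)
= 312.6743 g

312.6743 g


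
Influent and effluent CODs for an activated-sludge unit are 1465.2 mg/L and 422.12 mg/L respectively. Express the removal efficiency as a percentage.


eta = (COD_in - COD_out) / COD_in * 100
= (1465.2 - 422.12) / 1465.2 * 100
= 71.1903%

71.1903%


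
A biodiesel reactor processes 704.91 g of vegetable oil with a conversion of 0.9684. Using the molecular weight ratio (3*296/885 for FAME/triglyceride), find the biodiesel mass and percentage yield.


m_FAME = oil * conv * (3 * 296 / 885) = oil * conv * (888/885)
= 704.91 * 0.9684 * 888 / 885
= 684.9489 g
Y = m_FAME / oil * 100 = conv * (888/885) * 100
= 0.9684 * 888 / 885 * 100
= 97.17%

684.9489 g FAME; Y = 97.17%


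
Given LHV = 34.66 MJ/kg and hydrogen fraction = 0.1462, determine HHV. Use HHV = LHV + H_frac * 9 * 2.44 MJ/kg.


HHV = LHV + H_frac * 9 * 2.44
= 34.66 + 0.1462 * 9 * 2.44
= 37.8706 MJ/kg

37.8706 MJ/kg


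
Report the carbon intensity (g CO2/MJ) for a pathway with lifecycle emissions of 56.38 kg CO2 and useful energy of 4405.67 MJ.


CI = CO2 * 1000 / E
= 56.38 * 1000 / 4405.67
= 12.7971 g CO2/MJ

12.7971 g CO2/MJ


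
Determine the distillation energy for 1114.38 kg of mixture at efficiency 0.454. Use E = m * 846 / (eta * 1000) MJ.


E = m * 846 / (eta * 1000)
= 1114.38 * 846 / (0.454 * 1000)
= 2076.5759 MJ

2076.5759 MJ


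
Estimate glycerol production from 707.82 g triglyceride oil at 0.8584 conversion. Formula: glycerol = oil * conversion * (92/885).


glycerol = oil * conv * (92/885)
= 707.82 * 0.8584 * 92 / 885
= 63.1622 g

63.1622 g


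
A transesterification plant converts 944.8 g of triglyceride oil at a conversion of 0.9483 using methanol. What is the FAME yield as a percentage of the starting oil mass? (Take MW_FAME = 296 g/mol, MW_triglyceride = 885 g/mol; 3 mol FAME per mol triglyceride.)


m_FAME = oil * conv * (3 * 296 / 885) = oil * conv * (888/885)
= 944.8 * 0.9483 * 888 / 885
= 898.9910 g
Y = m_FAME / oil * 100 = conv * (888/885) * 100
= 0.9483 * 888 / 885 * 100
= 95.15%

95.15%


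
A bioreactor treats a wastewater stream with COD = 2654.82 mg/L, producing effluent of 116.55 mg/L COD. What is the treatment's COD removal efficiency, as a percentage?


eta = (COD_in - COD_out) / COD_in * 100
= (2654.82 - 116.55) / 2654.82 * 100
= 95.6099%

95.6099%


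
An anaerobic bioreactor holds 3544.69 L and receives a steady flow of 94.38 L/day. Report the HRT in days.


HRT = V / Q
= 3544.69 / 94.38
= 37.5576 days

37.5576 days


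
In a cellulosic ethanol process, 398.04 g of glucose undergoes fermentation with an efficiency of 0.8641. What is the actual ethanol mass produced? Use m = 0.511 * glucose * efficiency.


Actual ethanol: m = 0.511 * 398.04 * 0.8641
m = 175.7566 g

175.7566 g


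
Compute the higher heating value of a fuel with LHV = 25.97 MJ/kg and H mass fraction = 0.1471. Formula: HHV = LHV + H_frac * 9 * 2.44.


HHV = LHV + H_frac * 9 * 2.44
= 25.97 + 0.1471 * 9 * 2.44
= 29.2003 MJ/kg

29.2003 MJ/kg


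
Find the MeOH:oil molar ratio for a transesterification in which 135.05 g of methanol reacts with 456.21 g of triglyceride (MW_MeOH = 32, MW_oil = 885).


Molar ratio = n_MeOH / n_oil = (MeOH/32) / (oil/885) = (MeOH * 885) / (32 * oil)
= (135.05 * 885) / (32 * 456.21)
= 8.1870

8.1870


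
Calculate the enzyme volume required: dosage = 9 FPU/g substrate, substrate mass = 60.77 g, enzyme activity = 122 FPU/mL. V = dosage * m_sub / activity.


V = dosage * m_sub / activity
V = 9 * 60.77 / 122
V = 4.4830 mL

4.4830 mL


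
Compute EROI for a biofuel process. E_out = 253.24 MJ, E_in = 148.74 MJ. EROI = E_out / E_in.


EROI = E_out / E_in
= 253.24 / 148.74
= 1.7026

1.7026


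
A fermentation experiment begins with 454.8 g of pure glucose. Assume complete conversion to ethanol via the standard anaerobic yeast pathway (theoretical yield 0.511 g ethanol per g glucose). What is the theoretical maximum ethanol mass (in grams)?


Theoretical ethanol yield: m_EtOH = 0.511 * m_glucose
m_EtOH = 0.511 * 454.8 = 232.4028 g

232.4028 g


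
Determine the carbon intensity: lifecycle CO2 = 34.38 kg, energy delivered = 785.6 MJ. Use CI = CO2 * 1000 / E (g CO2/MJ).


CI = CO2 * 1000 / E
= 34.38 * 1000 / 785.6
= 43.7627 g CO2/MJ

43.7627 g CO2/MJ


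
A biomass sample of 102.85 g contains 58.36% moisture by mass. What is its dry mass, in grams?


Wd = Ww * (1 - MC/100)
= 102.85 * (1 - 58.36/100)
= 42.8267 g

42.8267 g


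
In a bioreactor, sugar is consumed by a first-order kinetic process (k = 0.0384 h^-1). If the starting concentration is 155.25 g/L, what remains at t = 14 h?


S = S0 * exp(-k * t)
S = 155.25 * exp(-0.0384 * 14)
S = 90.6891 g/L

90.6891 g/L


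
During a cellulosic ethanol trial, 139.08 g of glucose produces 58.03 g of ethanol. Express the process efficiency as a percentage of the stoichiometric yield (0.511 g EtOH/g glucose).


Fermentation efficiency = (actual / (0.511 * glucose)) * 100
= (58.03 / (0.511 * 139.08)) * 100
= 81.6520%

81.6520%


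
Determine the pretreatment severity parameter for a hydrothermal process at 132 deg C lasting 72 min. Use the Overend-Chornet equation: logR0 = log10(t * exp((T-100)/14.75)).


logR0 = log10(t * exp((T - 100) / 14.75))
= log10(72 * exp((132 - 100) / 14.75))
= 2.7995

2.7995


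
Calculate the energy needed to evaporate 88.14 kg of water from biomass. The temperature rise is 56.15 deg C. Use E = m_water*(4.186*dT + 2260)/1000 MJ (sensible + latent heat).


E = m_water * (4.186 * dT + 2260) / 1000
= 88.14 * (4.186 * 56.15 + 2260) / 1000
= 219.9132 MJ

219.9132 MJ


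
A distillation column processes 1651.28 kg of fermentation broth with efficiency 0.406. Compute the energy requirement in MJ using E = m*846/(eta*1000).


E = m * 846 / (eta * 1000)
= 1651.28 * 846 / (0.406 * 1000)
= 3440.8445 MJ

3440.8445 MJ


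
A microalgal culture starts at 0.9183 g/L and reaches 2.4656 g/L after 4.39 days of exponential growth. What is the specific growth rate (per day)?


mu = ln(X2/X1) / dt
= ln(2.4656/0.9183) / 4.39
= 0.2250 per day

0.2250 per day


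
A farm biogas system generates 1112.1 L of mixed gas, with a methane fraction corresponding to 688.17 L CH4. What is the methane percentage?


CH4% = V_CH4 / V_total * 100
= 688.17 / 1112.1 * 100
= 61.8802%

61.8802%


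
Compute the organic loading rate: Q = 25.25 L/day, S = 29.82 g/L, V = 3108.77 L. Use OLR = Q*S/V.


OLR = Q * S / V
= 25.25 * 29.82 / 3108.77
= 0.2422 g/L/day

0.2422 g/L/day


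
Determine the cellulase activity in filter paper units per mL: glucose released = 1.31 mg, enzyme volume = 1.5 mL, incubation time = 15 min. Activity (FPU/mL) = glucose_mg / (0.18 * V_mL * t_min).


Activity = glucose_mg / (0.18 mg/umol * V_mL * t_min)
= 1.31 / (0.18 * 1.5 * 15)
= 0.3235 FPU/mL

0.3235 FPU/mL


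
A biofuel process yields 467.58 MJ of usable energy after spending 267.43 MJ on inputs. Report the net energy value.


NEV = E_out - E_in
= 467.58 - 267.43
= 200.1500 MJ

200.1500 MJ


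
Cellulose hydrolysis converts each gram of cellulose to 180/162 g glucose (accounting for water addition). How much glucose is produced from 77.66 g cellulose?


glucose = cellulose * 180/162
= 77.66 * 180/162
= 86.2889 g

86.2889 g


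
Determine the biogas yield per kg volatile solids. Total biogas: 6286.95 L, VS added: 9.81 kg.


Y = V / VS
= 6286.95 / 9.81
= 640.8716 L/kg VS

640.8716 L/kg VS


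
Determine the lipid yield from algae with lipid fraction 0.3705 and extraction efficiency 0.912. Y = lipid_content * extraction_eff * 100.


Y = lipid_content * extraction_eff * 100
= 0.3705 * 0.912 * 100
= 33.7896%

33.7896%


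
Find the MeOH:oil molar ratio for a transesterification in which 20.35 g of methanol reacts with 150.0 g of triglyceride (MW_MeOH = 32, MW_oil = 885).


Molar ratio = n_MeOH / n_oil = (MeOH/32) / (oil/885) = (MeOH * 885) / (32 * oil)
= (20.35 * 885) / (32 * 150.0)
= 3.7520

3.7520


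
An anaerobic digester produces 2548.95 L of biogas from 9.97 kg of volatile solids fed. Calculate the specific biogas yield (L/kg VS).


Y = V / VS
= 2548.95 / 9.97
= 255.6620 L/kg VS

255.6620 L/kg VS


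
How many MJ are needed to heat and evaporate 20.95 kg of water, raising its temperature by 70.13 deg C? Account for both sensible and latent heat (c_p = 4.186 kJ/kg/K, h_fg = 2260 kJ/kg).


E = m_water * (4.186 * dT + 2260) / 1000
= 20.95 * (4.186 * 70.13 + 2260) / 1000
= 53.4972 MJ

53.4972 MJ


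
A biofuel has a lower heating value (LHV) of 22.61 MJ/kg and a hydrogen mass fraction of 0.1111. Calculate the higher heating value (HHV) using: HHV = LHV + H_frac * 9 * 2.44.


HHV = LHV + H_frac * 9 * 2.44
= 22.61 + 0.1111 * 9 * 2.44
= 25.0498 MJ/kg

25.0498 MJ/kg


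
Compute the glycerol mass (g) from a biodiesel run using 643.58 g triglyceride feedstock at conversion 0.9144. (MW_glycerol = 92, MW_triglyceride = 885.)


glycerol = oil * conv * (92/885)
= 643.58 * 0.9144 * 92 / 885
= 61.1763 g

61.1763 g


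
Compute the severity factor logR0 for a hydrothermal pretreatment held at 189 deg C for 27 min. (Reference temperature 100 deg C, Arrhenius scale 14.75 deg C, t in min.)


logR0 = log10(t * exp((T - 100) / 14.75))
= log10(27 * exp((189 - 100) / 14.75))
= 4.0519

4.0519


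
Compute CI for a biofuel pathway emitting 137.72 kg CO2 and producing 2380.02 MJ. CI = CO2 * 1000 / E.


CI = CO2 * 1000 / E
= 137.72 * 1000 / 2380.02
= 57.8651 g CO2/MJ

57.8651 g CO2/MJ


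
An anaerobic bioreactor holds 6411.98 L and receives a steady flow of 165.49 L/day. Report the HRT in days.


HRT = V / Q
= 6411.98 / 165.49
= 38.7454 days

38.7454 days


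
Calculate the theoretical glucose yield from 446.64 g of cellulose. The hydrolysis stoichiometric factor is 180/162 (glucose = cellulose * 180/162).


glucose = cellulose * 180/162
= 446.64 * 180/162
= 496.2667 g

496.2667 g


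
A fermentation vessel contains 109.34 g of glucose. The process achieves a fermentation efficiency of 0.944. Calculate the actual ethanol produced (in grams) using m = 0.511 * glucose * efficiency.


Actual ethanol: m = 0.511 * 109.34 * 0.944
m = 52.7439 g

52.7439 g


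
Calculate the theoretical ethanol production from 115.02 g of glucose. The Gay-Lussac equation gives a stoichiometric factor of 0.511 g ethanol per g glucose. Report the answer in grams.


Theoretical ethanol yield: m_EtOH = 0.511 * m_glucose
m_EtOH = 0.511 * 115.02 = 58.7752 g

58.7752 g


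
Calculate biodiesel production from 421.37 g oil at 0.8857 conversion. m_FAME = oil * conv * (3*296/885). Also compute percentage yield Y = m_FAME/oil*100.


m_FAME = oil * conv * (3 * 296 / 885) = oil * conv * (888/885)
= 421.37 * 0.8857 * 888 / 885
= 374.4725 g
Y = m_FAME / oil * 100 = conv * (888/885) * 100
= 0.8857 * 888 / 885 * 100
= 88.87%

374.4725 g FAME; Y = 88.87%


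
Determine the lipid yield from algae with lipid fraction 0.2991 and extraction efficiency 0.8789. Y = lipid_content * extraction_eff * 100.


Y = lipid_content * extraction_eff * 100
= 0.2991 * 0.8789 * 100
= 26.2879%

26.2879%


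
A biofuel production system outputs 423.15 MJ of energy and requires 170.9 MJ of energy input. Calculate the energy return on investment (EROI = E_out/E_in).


EROI = E_out / E_in
= 423.15 / 170.9
= 2.4760

2.4760


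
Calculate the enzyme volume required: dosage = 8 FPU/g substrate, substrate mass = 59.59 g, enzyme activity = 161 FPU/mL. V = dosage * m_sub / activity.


V = dosage * m_sub / activity
V = 8 * 59.59 / 161
V = 2.9610 mL

2.9610 mL


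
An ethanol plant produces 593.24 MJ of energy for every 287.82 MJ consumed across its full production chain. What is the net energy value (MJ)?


NEV = E_out - E_in
= 593.24 - 287.82
= 305.4200 MJ

305.4200 MJ


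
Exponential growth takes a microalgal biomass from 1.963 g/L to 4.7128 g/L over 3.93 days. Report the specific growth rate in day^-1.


mu = ln(X2/X1) / dt
= ln(4.7128/1.963) / 3.93
= 0.2229 per day

0.2229 per day


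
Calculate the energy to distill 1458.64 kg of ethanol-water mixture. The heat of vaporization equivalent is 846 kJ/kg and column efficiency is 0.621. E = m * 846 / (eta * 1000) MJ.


E = m * 846 / (eta * 1000)
= 1458.64 * 846 / (0.621 * 1000)
= 1987.1328 MJ

1987.1328 MJ


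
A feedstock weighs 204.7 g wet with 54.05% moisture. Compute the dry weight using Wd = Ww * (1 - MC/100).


Wd = Ww * (1 - MC/100)
= 204.7 * (1 - 54.05/100)
= 94.0597 g

94.0597 g


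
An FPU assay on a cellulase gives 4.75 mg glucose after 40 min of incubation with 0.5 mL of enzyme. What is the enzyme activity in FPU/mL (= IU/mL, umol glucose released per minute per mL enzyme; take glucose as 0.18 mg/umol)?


Activity = glucose_mg / (0.18 mg/umol * V_mL * t_min)
= 4.75 / (0.18 * 0.5 * 40)
= 1.3194 FPU/mL

1.3194 FPU/mL


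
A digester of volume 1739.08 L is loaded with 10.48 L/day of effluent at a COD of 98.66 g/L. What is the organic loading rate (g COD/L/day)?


OLR = Q * S / V
= 10.48 * 98.66 / 1739.08
= 0.5945 g/L/day

0.5945 g/L/day


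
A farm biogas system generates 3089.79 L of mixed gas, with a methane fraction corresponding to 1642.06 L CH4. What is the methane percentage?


CH4% = V_CH4 / V_total * 100
= 1642.06 / 3089.79 * 100
= 53.1447%

53.1447%


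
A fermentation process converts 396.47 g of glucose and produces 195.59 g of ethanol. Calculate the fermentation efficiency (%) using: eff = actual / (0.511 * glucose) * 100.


Fermentation efficiency = (actual / (0.511 * glucose)) * 100
= (195.59 / (0.511 * 396.47)) * 100
= 96.5418%

96.5418%


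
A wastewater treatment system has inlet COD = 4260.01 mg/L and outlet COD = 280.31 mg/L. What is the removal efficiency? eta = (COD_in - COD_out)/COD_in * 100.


eta = (COD_in - COD_out) / COD_in * 100
= (4260.01 - 280.31) / 4260.01 * 100
= 93.4200%

93.4200%


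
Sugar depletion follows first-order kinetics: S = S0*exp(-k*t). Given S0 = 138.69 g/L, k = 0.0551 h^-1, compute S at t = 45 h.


S = S0 * exp(-k * t)
S = 138.69 * exp(-0.0551 * 45)
S = 11.6202 g/L

11.6202 g/L


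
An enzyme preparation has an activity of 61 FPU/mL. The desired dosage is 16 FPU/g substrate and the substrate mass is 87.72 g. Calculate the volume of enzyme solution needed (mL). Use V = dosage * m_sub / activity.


V = dosage * m_sub / activity
V = 16 * 87.72 / 61
V = 23.0085 mL

23.0085 mL


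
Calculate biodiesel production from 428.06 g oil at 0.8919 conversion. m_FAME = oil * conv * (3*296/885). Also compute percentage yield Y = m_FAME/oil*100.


m_FAME = oil * conv * (3 * 296 / 885) = oil * conv * (888/885)
= 428.06 * 0.8919 * 888 / 885
= 383.0809 g
Y = m_FAME / oil * 100 = conv * (888/885) * 100
= 0.8919 * 888 / 885 * 100
= 89.49%

383.0809 g FAME; Y = 89.49%


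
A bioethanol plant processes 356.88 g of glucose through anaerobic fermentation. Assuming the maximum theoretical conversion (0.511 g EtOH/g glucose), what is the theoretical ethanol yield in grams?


Theoretical ethanol yield: m_EtOH = 0.511 * m_glucose
m_EtOH = 0.511 * 356.88 = 182.3657 g

182.3657 g


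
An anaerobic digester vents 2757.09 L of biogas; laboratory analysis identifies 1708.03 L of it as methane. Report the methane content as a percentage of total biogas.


CH4% = V_CH4 / V_total * 100
= 1708.03 / 2757.09 * 100
= 61.9505%

61.9505%


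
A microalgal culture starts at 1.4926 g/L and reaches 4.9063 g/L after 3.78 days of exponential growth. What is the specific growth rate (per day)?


mu = ln(X2/X1) / dt
= ln(4.9063/1.4926) / 3.78
= 0.3148 per day

0.3148 per day


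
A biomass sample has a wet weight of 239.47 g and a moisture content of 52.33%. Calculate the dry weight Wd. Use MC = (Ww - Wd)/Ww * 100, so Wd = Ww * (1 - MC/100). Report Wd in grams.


Wd = Ww * (1 - MC/100)
= 239.47 * (1 - 52.33/100)
= 114.1553 g

114.1553 g


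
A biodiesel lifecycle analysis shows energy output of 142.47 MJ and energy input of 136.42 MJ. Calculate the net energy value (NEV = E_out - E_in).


NEV = E_out - E_in
= 142.47 - 136.42
= 6.0500 MJ

6.0500 MJ


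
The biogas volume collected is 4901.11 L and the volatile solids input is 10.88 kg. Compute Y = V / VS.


Y = V / VS
= 4901.11 / 10.88
= 450.4697 L/kg VS

450.4697 L/kg VS


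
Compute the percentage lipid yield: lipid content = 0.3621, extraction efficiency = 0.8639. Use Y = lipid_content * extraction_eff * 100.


Y = lipid_content * extraction_eff * 100
= 0.3621 * 0.8639 * 100
= 31.2818%

31.2818%


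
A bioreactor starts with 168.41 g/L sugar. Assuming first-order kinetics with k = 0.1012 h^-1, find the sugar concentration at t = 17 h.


S = S0 * exp(-k * t)
S = 168.41 * exp(-0.1012 * 17)
S = 30.1445 g/L

30.1445 g/L


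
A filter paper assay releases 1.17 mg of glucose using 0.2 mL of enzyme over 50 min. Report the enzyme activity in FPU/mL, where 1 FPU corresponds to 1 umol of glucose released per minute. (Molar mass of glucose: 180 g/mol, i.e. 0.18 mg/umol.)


Activity = glucose_mg / (0.18 mg/umol * V_mL * t_min)
= 1.17 / (0.18 * 0.2 * 50)
= 0.6500 FPU/mL

0.6500 FPU/mL


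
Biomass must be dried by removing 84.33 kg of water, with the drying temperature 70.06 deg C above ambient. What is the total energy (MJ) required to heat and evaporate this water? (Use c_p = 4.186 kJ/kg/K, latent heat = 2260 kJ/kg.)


E = m_water * (4.186 * dT + 2260) / 1000
= 84.33 * (4.186 * 70.06 + 2260) / 1000
= 215.3174 MJ

215.3174 MJ


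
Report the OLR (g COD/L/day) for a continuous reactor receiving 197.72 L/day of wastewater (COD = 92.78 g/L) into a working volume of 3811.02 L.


OLR = Q * S / V
= 197.72 * 92.78 / 3811.02
= 4.8135 g/L/day

4.8135 g/L/day


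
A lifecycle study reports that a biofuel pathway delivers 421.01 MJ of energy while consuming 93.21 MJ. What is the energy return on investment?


EROI = E_out / E_in
= 421.01 / 93.21
= 4.5168

4.5168


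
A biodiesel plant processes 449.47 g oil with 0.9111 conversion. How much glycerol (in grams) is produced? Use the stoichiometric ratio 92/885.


glycerol = oil * conv * (92/885)
= 449.47 * 0.9111 * 92 / 885
= 42.5708 g

42.5708 g


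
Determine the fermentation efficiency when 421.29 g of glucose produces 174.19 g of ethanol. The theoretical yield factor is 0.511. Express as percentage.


Fermentation efficiency = (actual / (0.511 * glucose)) * 100
= (174.19 / (0.511 * 421.29)) * 100
= 80.9135%

80.9135%


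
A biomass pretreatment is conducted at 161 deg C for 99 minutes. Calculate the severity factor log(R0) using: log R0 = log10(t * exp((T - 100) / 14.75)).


logR0 = log10(t * exp((T - 100) / 14.75))
= log10(99 * exp((161 - 100) / 14.75))
= 3.7917

3.7917


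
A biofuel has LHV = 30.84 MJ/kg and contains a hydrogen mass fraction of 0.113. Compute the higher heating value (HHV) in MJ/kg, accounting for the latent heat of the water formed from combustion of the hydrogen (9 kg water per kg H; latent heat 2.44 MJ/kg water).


HHV = LHV + H_frac * 9 * 2.44
= 30.84 + 0.113 * 9 * 2.44
= 33.3215 MJ/kg

33.3215 MJ/kg


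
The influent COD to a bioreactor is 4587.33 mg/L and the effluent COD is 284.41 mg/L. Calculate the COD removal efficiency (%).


eta = (COD_in - COD_out) / COD_in * 100
= (4587.33 - 284.41) / 4587.33 * 100
= 93.8001%

93.8001%


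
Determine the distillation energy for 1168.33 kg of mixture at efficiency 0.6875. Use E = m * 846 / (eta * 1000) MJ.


E = m * 846 / (eta * 1000)
= 1168.33 * 846 / (0.6875 * 1000)
= 1437.6832 MJ

1437.6832 MJ


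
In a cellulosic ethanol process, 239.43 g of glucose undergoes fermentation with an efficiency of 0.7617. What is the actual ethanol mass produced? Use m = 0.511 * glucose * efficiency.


Actual ethanol: m = 0.511 * 239.43 * 0.7617
m = 93.1930 g

93.1930 g


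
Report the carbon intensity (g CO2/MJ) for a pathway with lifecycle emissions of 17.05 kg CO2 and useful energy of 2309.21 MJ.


CI = CO2 * 1000 / E
= 17.05 * 1000 / 2309.21
= 7.3835 g CO2/MJ

7.3835 g CO2/MJ


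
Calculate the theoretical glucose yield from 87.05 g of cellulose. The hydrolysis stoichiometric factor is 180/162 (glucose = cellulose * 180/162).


glucose = cellulose * 180/162
= 87.05 * 180/162
= 96.7222 g

96.7222 g
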